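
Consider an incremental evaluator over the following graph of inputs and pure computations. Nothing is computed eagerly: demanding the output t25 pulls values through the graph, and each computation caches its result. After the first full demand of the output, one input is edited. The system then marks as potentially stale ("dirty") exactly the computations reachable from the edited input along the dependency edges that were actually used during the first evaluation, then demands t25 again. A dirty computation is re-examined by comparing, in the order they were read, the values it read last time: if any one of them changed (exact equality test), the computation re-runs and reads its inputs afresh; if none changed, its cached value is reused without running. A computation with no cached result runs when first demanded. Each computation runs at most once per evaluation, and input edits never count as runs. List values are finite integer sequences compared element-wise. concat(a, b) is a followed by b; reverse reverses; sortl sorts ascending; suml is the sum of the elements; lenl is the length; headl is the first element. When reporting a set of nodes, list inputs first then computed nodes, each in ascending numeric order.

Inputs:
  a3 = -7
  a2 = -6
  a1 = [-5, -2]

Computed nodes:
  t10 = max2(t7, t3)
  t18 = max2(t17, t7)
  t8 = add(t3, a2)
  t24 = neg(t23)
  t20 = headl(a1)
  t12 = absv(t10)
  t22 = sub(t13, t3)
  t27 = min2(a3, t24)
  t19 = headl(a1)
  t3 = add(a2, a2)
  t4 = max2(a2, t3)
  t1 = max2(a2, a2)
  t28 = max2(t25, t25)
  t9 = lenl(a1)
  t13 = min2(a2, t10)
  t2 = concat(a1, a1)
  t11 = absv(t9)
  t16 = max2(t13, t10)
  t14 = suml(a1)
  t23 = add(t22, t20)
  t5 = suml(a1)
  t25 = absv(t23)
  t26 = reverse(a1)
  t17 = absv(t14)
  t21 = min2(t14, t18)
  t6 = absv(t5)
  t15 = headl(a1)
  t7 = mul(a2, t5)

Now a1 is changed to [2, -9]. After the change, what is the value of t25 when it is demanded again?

t25 now evaluates to 8.
The important point: at t7 every value read last time is unchanged, so the dirty flag clears without a run.

Initial pass — values computed on the first demand:
  t3 = add(-6, -6) = -12
  t5 = suml([-5, -2]) = -7
  t7 = mul(-6, -7) = 42
  t10 = max2(42, -12) = 42
  t13 = min2(-6, 42) = -6
  t20 = headl([-5, -2]) = -5
  t22 = sub(-6, -12) = 6
  t23 = add(6, -5) = 1
  t25 = absv(1) = 1

Second demand — change propagation:
  t5: re-runs because a1 [-5, -2]->[2, -9]; new result -7 (unchanged).
  t7: re-examined; everything it read last time is the same (a2 unchanged, t5 unchanged) — cache 42 kept, no run.
  t10: re-examined; everything it read last time is the same (t7 unchanged, t3 unchanged) — cache 42 kept, no run.
  t13: re-examined; everything it read last time is the same (a2 unchanged, t10 unchanged) — cache -6 kept, no run.
  t20: re-runs because a1 [-5, -2]->[2, -9]; new result 2.
  t22: re-examined; everything it read last time is the same (t13 unchanged, t3 unchanged) — cache 6 kept, no run.
  t23: re-runs because t20 -5->2; new result 8.
  t25: re-runs because t23 1->8; new result 8.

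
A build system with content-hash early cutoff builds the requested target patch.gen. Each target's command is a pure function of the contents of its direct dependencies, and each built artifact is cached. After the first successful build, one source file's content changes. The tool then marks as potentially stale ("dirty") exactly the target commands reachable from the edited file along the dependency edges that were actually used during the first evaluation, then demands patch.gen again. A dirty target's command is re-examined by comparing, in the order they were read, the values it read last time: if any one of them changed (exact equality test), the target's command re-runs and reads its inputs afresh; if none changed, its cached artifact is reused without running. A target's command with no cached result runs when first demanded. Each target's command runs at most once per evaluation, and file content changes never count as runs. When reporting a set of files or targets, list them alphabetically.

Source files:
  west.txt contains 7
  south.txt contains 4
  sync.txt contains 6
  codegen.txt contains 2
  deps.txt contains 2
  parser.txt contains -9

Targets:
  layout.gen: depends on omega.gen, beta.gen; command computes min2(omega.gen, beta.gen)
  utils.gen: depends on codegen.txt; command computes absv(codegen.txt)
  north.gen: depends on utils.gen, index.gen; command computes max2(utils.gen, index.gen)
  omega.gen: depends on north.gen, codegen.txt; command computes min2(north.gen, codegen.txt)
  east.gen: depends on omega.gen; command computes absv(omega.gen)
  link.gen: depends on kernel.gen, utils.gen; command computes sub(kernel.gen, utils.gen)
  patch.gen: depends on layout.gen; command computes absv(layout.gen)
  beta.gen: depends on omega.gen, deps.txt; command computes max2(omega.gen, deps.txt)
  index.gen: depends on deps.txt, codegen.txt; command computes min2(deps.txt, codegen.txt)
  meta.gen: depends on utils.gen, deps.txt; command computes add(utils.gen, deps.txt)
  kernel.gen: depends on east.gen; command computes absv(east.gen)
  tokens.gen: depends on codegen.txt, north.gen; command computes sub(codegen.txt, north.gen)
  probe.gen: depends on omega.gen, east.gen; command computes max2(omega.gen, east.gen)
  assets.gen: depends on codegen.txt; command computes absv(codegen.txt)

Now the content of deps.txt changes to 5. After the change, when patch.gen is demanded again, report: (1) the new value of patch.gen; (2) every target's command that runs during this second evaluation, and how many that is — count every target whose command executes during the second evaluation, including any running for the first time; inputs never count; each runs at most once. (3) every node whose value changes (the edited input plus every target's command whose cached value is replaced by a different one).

New value of patch.gen: 2.
Target commands that run: beta.gen, index.gen, layout.gen — 3 in total.
Values that change: beta.gen, deps.txt.
Key observation: the cutoff stops propagation at north.gen — its inputs' values are unchanged, so it reuses its cache.

First evaluation (everything demanded from the output):
  index.gen = min2(2, 2) = 2
  utils.gen = absv(2) = 2
  north.gen = max2(2, 2) = 2
  omega.gen = min2(2, 2) = 2
  beta.gen = max2(2, 2) = 2
  layout.gen = min2(2, 2) = 2
  patch.gen = absv(2) = 2

Propagation after the edit:
  index.gen: runs — deps.txt 2->5; result 2 (same value as before).
  north.gen: checked — values it read are unchanged (utils.gen unchanged, index.gen unchanged); reused cached 2 without running.
  omega.gen: checked — values it read are unchanged (north.gen unchanged, codegen.txt unchanged); reused cached 2 without running.
  beta.gen: runs — deps.txt 2->5; result 5.
  layout.gen: runs — beta.gen 2->5; result 2 (same value as before).
  patch.gen: checked — values it read are unchanged (layout.gen unchanged); reused cached 2 without running.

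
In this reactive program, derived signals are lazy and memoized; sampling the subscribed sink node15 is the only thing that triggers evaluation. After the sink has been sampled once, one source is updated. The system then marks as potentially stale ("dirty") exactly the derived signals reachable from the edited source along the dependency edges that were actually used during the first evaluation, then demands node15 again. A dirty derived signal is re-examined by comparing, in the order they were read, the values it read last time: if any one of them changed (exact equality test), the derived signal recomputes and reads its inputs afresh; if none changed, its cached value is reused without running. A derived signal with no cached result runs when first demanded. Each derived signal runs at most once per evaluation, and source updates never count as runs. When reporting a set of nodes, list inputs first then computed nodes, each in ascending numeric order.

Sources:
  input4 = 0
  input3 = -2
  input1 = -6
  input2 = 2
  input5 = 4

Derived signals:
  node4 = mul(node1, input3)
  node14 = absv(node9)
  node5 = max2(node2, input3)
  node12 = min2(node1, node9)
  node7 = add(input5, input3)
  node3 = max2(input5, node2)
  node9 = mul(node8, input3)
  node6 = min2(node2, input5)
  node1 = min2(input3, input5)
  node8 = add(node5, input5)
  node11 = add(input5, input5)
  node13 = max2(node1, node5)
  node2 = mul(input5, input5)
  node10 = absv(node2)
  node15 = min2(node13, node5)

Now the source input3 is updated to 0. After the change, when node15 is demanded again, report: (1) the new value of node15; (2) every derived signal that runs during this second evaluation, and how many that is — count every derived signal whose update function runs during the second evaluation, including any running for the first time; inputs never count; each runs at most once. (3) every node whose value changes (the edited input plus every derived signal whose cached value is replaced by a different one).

First demand of the output computes:
  node1 = min2(-2, 4) = -2
  node2 = mul(4, 4) = 16
  node5 = max2(16, -2) = 16
  node13 = max2(-2, 16) = 16
  node15 = min2(16, 16) = 16

After the edit, cleaning proceeds:
  node1: a read changed (input3 -2->0) — executes, giving 0.
  node5: a read changed (input3 -2->0) — executes, giving 16 — identical to its old value.
  node13: a read changed (node1 -2->0) — executes, giving 16 — identical to its old value.
  node15: dirty, but its reads are unchanged (node13 unchanged, node5 unchanged); cached 16 stands.

Note where the cutoff bites: node15 is checked, finds nothing changed, and keeps its cache.

Demanding node15 again yields 16.
3 derived signals run: node1, node5, node13.
The nodes whose values change: input3, node1.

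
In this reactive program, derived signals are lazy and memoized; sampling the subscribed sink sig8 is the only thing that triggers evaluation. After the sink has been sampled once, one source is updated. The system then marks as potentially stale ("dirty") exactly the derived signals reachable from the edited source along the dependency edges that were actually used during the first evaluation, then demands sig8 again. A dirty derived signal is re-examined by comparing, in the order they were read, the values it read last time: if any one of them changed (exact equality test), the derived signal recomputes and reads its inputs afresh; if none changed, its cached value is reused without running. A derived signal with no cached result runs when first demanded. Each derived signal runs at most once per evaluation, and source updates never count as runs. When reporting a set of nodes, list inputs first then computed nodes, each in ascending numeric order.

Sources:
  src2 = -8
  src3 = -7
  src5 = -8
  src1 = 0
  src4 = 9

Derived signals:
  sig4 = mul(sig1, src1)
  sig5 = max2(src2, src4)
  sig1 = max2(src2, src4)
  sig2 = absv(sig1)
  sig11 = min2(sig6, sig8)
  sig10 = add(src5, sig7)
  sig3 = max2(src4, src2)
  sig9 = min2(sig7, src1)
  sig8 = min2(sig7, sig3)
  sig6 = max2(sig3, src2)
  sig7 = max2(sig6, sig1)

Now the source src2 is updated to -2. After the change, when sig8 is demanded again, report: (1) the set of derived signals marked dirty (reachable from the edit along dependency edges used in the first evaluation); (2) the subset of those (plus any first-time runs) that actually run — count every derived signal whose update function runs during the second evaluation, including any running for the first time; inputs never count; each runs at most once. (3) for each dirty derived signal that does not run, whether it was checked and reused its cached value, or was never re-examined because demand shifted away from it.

The edit dirties: sig1, sig3, sig6, sig7, sig8.
3 derived signals run: sig1, sig3, sig6.
Cache hits after checking: sig7, sig8.
Note where the cutoff bites: sig7 is checked, finds nothing changed, and keeps its cache.

First demand of the output computes:
  sig1 = max2(-8, 9) = 9
  sig3 = max2(9, -8) = 9
  sig6 = max2(9, -8) = 9
  sig7 = max2(9, 9) = 9
  sig8 = min2(9, 9) = 9

After the edit, cleaning proceeds:
  sig1: a read changed (src2 -8->-2) — executes, giving 9 — identical to its old value.
  sig3: a read changed (src2 -8->-2) — executes, giving 9 — identical to its old value.
  sig6: a read changed (src2 -8->-2) — executes, giving 9 — identical to its old value.
  sig7: dirty, but its reads are unchanged (sig6 unchanged, sig1 unchanged); cached 9 stands.
  sig8: dirty, but its reads are unchanged (sig7 unchanged, sig3 unchanged); cached 9 stands.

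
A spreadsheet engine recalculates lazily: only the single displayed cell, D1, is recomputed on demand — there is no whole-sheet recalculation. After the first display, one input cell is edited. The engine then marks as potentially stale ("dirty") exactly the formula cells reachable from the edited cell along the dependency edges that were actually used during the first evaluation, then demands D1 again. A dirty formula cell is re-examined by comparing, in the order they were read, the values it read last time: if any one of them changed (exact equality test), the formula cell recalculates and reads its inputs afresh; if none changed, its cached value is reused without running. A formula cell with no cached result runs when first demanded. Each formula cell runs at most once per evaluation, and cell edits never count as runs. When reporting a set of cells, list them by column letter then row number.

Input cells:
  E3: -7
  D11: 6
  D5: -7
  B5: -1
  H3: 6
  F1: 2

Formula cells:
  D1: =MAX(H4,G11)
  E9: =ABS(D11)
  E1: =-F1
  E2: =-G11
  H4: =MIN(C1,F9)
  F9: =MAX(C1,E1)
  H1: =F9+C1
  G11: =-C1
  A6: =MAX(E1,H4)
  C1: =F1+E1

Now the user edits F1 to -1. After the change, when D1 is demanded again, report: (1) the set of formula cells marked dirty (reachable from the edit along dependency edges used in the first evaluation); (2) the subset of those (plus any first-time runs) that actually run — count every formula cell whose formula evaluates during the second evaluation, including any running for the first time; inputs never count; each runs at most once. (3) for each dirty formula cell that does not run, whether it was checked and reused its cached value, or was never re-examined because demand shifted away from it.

First evaluation (everything demanded from the output):
  E1 = -(2) = -2
  C1 = 2 + -2 = 0
  F9 = MAX(0, -2) = 0
  G11 = -(0) = 0
  H4 = MIN(0, 0) = 0
  D1 = MAX(0, 0) = 0

Propagation after the edit:
  E1: runs — F1 2->-1; result 1.
  C1: runs — F1 2->-1; E1 -2->1; result 0 (same value as before).
  F9: runs — E1 -2->1; result 1.
  G11: checked — values it read are unchanged (C1 unchanged); reused cached 0 without running.
  H4: runs — F9 0->1; result 0 (same value as before).
  D1: checked — values it read are unchanged (H4 unchanged, G11 unchanged); reused cached 0 without running.

Key observation: the cutoff stops propagation at G11 — its inputs' values are unchanged, so it reuses its cache.

Marked dirty: C1, D1, E1, F9, G11, H4.
Formula cells that run: C1, E1, F9, H4 — 4 in total.
Checked but reused from cache: D1, G11.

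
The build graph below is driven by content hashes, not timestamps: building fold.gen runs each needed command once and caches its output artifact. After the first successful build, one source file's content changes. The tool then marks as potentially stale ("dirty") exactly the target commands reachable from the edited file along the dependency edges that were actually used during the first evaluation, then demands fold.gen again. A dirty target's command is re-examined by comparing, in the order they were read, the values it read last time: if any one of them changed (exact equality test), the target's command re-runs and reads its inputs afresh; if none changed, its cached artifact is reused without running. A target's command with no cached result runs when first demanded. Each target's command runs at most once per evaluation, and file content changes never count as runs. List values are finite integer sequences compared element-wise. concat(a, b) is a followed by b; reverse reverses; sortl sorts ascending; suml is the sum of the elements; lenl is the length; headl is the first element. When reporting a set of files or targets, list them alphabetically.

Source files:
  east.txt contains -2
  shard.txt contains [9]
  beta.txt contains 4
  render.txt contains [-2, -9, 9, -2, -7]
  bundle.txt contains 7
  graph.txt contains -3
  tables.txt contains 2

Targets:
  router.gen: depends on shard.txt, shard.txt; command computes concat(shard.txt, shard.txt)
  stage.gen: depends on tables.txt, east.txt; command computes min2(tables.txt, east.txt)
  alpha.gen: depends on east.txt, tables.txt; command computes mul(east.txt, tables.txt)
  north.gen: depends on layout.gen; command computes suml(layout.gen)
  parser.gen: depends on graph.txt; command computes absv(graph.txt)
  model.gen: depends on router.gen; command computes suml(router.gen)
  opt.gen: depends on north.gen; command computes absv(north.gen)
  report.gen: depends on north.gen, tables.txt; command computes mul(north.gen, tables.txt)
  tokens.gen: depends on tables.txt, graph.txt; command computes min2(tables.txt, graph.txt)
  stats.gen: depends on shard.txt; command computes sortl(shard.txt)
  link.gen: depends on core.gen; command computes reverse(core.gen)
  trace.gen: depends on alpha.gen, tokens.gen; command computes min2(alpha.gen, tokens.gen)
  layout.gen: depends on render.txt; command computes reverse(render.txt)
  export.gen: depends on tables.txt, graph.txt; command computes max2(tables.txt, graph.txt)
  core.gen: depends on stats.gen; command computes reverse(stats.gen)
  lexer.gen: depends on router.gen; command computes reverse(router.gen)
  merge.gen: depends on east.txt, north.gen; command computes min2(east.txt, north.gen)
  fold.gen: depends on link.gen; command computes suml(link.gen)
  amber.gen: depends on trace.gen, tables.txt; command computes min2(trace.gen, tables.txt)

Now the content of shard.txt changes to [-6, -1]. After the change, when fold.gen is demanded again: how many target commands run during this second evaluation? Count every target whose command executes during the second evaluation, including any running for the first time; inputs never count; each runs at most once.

Run set: core.gen, fold.gen, link.gen, stats.gen (4 run).

Initial pass — values computed on the first demand:
  stats.gen = sortl([9]) = [9]
  core.gen = reverse([9]) = [9]
  link.gen = reverse([9]) = [9]
  fold.gen = suml([9]) = 9

Second demand — change propagation:
  stats.gen: re-runs because shard.txt [9]->[-6, -1]; new result [-6, -1].
  core.gen: re-runs because stats.gen [9]->[-6, -1]; new result [-1, -6].
  link.gen: re-runs because core.gen [9]->[-1, -6]; new result [-6, -1].
  fold.gen: re-runs because link.gen [9]->[-6, -1]; new result -7.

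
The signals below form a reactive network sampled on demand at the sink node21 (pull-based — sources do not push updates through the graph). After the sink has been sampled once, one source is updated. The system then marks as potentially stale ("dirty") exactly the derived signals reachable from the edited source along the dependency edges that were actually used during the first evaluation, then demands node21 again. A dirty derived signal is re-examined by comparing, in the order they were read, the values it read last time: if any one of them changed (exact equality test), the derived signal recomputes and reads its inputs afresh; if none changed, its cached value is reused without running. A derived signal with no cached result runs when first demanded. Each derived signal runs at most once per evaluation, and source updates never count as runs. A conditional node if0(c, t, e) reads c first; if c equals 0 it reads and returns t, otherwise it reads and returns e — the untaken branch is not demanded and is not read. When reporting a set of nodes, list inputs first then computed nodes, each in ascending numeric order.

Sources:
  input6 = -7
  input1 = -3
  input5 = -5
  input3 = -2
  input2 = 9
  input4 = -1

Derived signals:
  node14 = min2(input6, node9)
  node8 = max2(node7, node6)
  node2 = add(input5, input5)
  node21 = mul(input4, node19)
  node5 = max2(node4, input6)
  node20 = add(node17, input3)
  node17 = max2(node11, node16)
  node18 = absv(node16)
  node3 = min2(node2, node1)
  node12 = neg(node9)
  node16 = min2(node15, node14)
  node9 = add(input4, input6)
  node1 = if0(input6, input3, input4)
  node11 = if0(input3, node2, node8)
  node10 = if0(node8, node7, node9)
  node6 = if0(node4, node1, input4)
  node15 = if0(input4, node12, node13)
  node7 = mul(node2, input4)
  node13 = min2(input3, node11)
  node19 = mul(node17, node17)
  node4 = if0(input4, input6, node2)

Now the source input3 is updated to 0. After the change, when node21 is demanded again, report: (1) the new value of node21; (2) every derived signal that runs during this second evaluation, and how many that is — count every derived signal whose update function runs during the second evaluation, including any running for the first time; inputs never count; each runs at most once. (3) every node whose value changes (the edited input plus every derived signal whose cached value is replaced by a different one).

node21 now evaluates to -100.
Run set: node11, node13, node15, node16, node17, node19 (6 run).
Changed values: input3, node11, node13, node15, node16, node17.
The important point: node19 recomputes to an identical value, and the output ends up unchanged.

Initial pass — values computed on the first demand:
  node2 = add(-5, -5) = -10
  node4 = if0(input4=-1 -> else branch node2) = -10
  node6 = if0(node4=-10 -> else branch input4) = -1
  node7 = mul(-10, -1) = 10
  node8 = max2(10, -1) = 10
  node9 = add(-1, -7) = -8
  node11 = if0(input3=-2 -> else branch node8) = 10
  node13 = min2(-2, 10) = -2
  node14 = min2(-7, -8) = -8
  node15 = if0(input4=-1 -> else branch node13) = -2
  node16 = min2(-2, -8) = -8
  node17 = max2(10, -8) = 10
  node19 = mul(10, 10) = 100
  node21 = mul(-1, 100) = -100

Second demand — change propagation:
  node11: re-runs because input3 -2->0; new result -10.
  node13: re-runs because input3 -2->0; node11 10->-10; new result -10.
  node15: re-runs because node13 -2->-10; new result -10.
  node16: re-runs because node15 -2->-10; new result -10.
  node17: re-runs because node11 10->-10; node16 -8->-10; new result -10.
  node19: re-runs because node17 10->-10; node17 10->-10; new result 100 (unchanged).
  node21: re-examined; everything it read last time is the same (input4 unchanged, node19 unchanged) — cache -100 kept, no run.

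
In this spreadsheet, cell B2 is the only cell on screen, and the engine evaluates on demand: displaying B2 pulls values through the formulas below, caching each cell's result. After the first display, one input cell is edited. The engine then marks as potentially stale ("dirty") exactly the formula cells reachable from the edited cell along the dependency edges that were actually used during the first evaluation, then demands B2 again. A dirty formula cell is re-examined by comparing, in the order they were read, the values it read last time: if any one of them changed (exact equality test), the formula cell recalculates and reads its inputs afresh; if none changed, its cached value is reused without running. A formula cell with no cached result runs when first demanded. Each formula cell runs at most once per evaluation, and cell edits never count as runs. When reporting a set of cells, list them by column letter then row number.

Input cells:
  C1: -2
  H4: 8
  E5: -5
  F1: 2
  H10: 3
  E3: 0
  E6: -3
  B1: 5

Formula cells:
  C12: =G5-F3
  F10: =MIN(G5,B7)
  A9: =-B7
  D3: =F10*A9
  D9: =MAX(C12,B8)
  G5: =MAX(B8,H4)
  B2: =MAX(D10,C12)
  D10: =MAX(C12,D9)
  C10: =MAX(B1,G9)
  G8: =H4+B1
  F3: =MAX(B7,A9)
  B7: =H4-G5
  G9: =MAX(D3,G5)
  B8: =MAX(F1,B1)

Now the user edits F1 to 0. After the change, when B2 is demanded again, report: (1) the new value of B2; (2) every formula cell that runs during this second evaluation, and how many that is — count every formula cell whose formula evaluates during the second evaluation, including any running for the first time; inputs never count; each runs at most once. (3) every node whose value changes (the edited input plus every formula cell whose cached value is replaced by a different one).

B2 now evaluates to 8.
Run set: B8 (1 run).
Changed values: F1.
The important point: B8 recomputes to an identical value, and the output ends up unchanged.

Initial pass — values computed on the first demand:
  B8 = MAX(2, 5) = 5
  G5 = MAX(5, 8) = 8
  B7 = 8 - 8 = 0
  A9 = -(0) = 0
  F3 = MAX(0, 0) = 0
  C12 = 8 - 0 = 8
  D9 = MAX(8, 5) = 8
  D10 = MAX(8, 8) = 8
  B2 = MAX(8, 8) = 8

Second demand — change propagation:
  B8: re-runs because F1 2->0; new result 5 (unchanged).
  G5: re-examined; everything it read last time is the same (B8 unchanged, H4 unchanged) — cache 8 kept, no run.
  B7: re-examined; everything it read last time is the same (H4 unchanged, G5 unchanged) — cache 0 kept, no run.
  A9: re-examined; everything it read last time is the same (B7 unchanged) — cache 0 kept, no run.
  F3: re-examined; everything it read last time is the same (B7 unchanged, A9 unchanged) — cache 0 kept, no run.
  C12: re-examined; everything it read last time is the same (G5 unchanged, F3 unchanged) — cache 8 kept, no run.
  D9: re-examined; everything it read last time is the same (C12 unchanged, B8 unchanged) — cache 8 kept, no run.
  D10: re-examined; everything it read last time is the same (C12 unchanged, D9 unchanged) — cache 8 kept, no run.
  B2: re-examined; everything it read last time is the same (D10 unchanged, C12 unchanged) — cache 8 kept, no run.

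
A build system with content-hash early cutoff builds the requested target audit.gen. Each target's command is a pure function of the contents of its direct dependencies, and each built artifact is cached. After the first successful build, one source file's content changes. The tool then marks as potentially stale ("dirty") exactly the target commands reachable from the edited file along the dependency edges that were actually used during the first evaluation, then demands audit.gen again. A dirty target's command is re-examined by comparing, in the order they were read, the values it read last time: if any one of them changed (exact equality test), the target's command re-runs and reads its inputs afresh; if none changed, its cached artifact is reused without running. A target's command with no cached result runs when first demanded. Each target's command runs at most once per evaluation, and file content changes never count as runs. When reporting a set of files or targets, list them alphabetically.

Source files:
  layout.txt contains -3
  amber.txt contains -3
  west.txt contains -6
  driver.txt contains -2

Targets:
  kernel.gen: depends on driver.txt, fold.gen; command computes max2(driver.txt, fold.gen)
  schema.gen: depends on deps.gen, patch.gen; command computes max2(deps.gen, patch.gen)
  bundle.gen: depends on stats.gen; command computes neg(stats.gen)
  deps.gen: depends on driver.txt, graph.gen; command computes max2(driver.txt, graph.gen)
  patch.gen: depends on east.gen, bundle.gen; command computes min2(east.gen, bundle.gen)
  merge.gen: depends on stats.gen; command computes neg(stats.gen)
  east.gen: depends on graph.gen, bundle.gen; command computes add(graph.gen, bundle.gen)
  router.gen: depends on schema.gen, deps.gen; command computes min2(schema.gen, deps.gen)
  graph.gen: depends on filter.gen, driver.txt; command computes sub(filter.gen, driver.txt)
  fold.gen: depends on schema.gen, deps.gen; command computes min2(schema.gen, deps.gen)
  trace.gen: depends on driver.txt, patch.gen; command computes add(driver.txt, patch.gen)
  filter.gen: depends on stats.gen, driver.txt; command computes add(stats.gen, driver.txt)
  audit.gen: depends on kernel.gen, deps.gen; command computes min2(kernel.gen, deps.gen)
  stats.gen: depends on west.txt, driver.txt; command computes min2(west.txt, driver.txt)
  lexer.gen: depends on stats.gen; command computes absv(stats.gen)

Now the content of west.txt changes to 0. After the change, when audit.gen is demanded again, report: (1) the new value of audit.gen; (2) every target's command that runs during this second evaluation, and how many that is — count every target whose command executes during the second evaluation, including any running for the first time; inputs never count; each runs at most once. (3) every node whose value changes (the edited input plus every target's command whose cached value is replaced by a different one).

New value of audit.gen: -2.
Target commands that run: bundle.gen, deps.gen, east.gen, filter.gen, graph.gen, patch.gen, stats.gen — 7 in total.
Values that change: bundle.gen, filter.gen, graph.gen, stats.gen, west.txt.
Key observation: the cutoff stops propagation at schema.gen — its inputs' values are unchanged, so it reuses its cache.

First evaluation (everything demanded from the output):
  stats.gen = min2(-6, -2) = -6
  bundle.gen = neg(-6) = 6
  filter.gen = add(-6, -2) = -8
  graph.gen = sub(-8, -2) = -6
  deps.gen = max2(-2, -6) = -2
  east.gen = add(-6, 6) = 0
  patch.gen = min2(0, 6) = 0
  schema.gen = max2(-2, 0) = 0
  fold.gen = min2(0, -2) = -2
  kernel.gen = max2(-2, -2) = -2
  audit.gen = min2(-2, -2) = -2

Propagation after the edit:
  stats.gen: runs — west.txt -6->0; result -2.
  bundle.gen: runs — stats.gen -6->-2; result 2.
  filter.gen: runs — stats.gen -6->-2; result -4.
  graph.gen: runs — filter.gen -8->-4; result -2.
  deps.gen: runs — graph.gen -6->-2; result -2 (same value as before).
  east.gen: runs — graph.gen -6->-2; bundle.gen 6->2; result 0 (same value as before).
  patch.gen: runs — bundle.gen 6->2; result 0 (same value as before).
  schema.gen: checked — values it read are unchanged (deps.gen unchanged, patch.gen unchanged); reused cached 0 without running.
  fold.gen: checked — values it read are unchanged (schema.gen unchanged, deps.gen unchanged); reused cached -2 without running.
  kernel.gen: checked — values it read are unchanged (driver.txt unchanged, fold.gen unchanged); reused cached -2 without running.
  audit.gen: checked — values it read are unchanged (kernel.gen unchanged, deps.gen unchanged); reused cached -2 without running.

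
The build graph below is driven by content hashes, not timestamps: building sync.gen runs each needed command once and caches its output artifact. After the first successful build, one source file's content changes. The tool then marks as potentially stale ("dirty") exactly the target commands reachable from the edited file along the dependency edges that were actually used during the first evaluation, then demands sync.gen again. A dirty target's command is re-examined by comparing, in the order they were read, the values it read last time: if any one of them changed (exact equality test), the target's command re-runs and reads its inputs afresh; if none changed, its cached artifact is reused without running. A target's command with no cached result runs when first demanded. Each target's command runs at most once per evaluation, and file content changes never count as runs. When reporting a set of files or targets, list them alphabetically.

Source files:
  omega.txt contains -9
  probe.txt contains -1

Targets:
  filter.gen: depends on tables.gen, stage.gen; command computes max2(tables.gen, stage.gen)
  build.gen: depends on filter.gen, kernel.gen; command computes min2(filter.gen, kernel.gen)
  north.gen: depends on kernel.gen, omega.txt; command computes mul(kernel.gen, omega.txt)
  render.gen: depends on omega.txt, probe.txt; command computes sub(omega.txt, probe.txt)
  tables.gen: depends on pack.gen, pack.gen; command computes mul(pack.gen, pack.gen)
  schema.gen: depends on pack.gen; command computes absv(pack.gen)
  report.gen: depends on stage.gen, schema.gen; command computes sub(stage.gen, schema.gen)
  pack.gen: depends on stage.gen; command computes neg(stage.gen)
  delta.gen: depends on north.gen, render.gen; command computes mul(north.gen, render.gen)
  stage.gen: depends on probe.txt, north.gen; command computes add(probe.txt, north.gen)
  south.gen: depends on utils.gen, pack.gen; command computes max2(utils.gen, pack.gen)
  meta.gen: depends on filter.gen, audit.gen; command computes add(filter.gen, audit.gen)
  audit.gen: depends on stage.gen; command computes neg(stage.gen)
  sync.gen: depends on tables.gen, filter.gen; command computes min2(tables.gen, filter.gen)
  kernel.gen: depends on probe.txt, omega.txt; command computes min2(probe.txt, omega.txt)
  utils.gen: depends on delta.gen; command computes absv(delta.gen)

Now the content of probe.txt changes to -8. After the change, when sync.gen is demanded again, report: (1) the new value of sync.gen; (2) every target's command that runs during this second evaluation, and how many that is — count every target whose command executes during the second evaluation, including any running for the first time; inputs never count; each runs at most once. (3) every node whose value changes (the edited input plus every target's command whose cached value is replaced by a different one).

sync.gen now evaluates to 5329.
Run set: filter.gen, kernel.gen, pack.gen, stage.gen, sync.gen, tables.gen (6 run).
Changed values: filter.gen, pack.gen, probe.txt, stage.gen, sync.gen, tables.gen.
The important point: at north.gen every value read last time is unchanged, so the dirty flag clears without a run.

Initial pass — values computed on the first demand:
  kernel.gen = min2(-1, -9) = -9
  north.gen = mul(-9, -9) = 81
  stage.gen = add(-1, 81) = 80
  pack.gen = neg(80) = -80
  tables.gen = mul(-80, -80) = 6400
  filter.gen = max2(6400, 80) = 6400
  sync.gen = min2(6400, 6400) = 6400

Second demand — change propagation:
  kernel.gen: re-runs because probe.txt -1->-8; new result -9 (unchanged).
  north.gen: re-examined; everything it read last time is the same (kernel.gen unchanged, omega.txt unchanged) — cache 81 kept, no run.
  stage.gen: re-runs because probe.txt -1->-8; new result 73.
  pack.gen: re-runs because stage.gen 80->73; new result -73.
  tables.gen: re-runs because pack.gen -80->-73; pack.gen -80->-73; new result 5329.
  filter.gen: re-runs because tables.gen 6400->5329; stage.gen 80->73; new result 5329.
  sync.gen: re-runs because tables.gen 6400->5329; filter.gen 6400->5329; new result 5329.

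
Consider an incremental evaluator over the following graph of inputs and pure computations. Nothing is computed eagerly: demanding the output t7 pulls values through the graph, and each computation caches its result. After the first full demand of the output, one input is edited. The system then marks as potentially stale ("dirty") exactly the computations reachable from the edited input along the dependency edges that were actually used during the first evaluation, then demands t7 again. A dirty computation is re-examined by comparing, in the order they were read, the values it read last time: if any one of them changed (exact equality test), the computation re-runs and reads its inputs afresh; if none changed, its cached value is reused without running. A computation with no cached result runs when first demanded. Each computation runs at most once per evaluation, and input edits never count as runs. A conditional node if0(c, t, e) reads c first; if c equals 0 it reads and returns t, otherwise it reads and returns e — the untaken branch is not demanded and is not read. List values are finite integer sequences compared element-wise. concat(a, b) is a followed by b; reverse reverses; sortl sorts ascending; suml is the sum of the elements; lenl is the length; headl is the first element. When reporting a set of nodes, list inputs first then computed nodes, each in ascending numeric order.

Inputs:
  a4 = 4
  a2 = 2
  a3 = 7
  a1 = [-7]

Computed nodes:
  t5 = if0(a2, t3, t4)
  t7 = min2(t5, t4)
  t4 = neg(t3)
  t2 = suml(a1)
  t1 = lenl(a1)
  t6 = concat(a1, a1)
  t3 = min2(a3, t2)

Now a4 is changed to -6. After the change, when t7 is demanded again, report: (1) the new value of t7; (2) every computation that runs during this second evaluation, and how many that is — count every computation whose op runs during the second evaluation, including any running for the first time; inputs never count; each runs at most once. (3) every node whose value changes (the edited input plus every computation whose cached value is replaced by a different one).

Initial pass — values computed on the first demand:
  t2 = suml([-7]) = -7
  t3 = min2(7, -7) = -7
  t4 = neg(-7) = 7
  t5 = if0(a2=2 -> else branch t4) = 7
  t7 = min2(7, 7) = 7

Second demand — change propagation:
  no demanded computation ever read a4, so the edit dirties nothing and nothing runs.

The important point: nothing the output needs ever reads a4, so the edit is invisible to it.

t7 now evaluates to 7.
Run set: none (0 run).
Changed values: a4.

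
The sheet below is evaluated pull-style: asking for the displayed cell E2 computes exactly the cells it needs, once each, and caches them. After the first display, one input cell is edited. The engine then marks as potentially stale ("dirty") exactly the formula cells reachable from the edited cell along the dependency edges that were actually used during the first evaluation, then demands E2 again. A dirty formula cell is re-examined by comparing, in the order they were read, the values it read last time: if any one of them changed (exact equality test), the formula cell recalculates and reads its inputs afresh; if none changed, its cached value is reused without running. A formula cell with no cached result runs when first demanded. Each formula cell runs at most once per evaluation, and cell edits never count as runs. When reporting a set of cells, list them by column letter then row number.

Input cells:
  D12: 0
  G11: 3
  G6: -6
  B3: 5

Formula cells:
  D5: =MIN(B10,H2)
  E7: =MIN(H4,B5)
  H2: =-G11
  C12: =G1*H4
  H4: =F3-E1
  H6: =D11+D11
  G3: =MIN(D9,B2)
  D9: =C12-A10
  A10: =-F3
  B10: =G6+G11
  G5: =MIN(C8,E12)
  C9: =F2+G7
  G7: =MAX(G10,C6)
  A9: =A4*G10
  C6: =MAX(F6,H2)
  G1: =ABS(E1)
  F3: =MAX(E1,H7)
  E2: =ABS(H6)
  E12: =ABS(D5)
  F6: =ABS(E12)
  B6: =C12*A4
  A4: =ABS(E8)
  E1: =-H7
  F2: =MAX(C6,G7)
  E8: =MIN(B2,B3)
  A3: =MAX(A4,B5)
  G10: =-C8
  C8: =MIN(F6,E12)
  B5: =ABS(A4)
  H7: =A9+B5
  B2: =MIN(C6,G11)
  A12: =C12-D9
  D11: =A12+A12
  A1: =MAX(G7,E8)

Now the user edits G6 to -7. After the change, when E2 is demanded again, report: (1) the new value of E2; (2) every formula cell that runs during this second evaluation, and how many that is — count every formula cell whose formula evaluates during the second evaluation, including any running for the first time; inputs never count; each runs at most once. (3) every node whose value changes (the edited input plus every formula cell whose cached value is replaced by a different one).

Demanding E2 again yields 36.
21 formula cells run: A9, A10, A12, B2, B10, C6, C8, C12, D5, D9, D11, E1, E2, E12, F3, F6, G1, G10, H4, H6, H7.
The nodes whose values change: A9, A10, A12, B10, C6, C8, D5, D9, D11, E1, E2, E12, F3, F6, G1, G6, G10, H6, H7.
Note where the cutoff bites: E8 is checked, finds nothing changed, and keeps its cache.

First demand of the output computes:
  B10 = -6 + 3 = -3
  H2 = -(3) = -3
  D5 = MIN(-3, -3) = -3
  E12 = ABS(-3) = 3
  F6 = ABS(3) = 3
  C6 = MAX(3, -3) = 3
  B2 = MIN(3, 3) = 3
  C8 = MIN(3, 3) = 3
  E8 = MIN(3, 5) = 3
  A4 = ABS(3) = 3
  B5 = ABS(3) = 3
  G10 = -(3) = -3
  A9 = 3 * -3 = -9
  H7 = -9 + 3 = -6
  E1 = -(-6) = 6
  F3 = MAX(6, -6) = 6
  A10 = -(6) = -6
  G1 = ABS(6) = 6
  H4 = 6 - 6 = 0
  C12 = 6 * 0 = 0
  D9 = 0 - -6 = 6
  A12 = 0 - 6 = -6
  D11 = -6 + -6 = -12
  H6 = -12 + -12 = -24
  E2 = ABS(-24) = 24

After the edit, cleaning proceeds:
  B10: a read changed (G6 -6->-7) — executes, giving -4.
  D5: a read changed (B10 -3->-4) — executes, giving -4.
  E12: a read changed (D5 -3->-4) — executes, giving 4.
  F6: a read changed (E12 3->4) — executes, giving 4.
  C6: a read changed (F6 3->4) — executes, giving 4.
  B2: a read changed (C6 3->4) — executes, giving 3 — identical to its old value.
  C8: a read changed (F6 3->4; E12 3->4) — executes, giving 4.
  E8: dirty, but its reads are unchanged (B2 unchanged, B3 unchanged); cached 3 stands.
  A4: dirty, but its reads are unchanged (E8 unchanged); cached 3 stands.
  B5: dirty, but its reads are unchanged (A4 unchanged); cached 3 stands.
  G10: a read changed (C8 3->4) — executes, giving -4.
  A9: a read changed (G10 -3->-4) — executes, giving -12.
  H7: a read changed (A9 -9->-12) — executes, giving -9.
  E1: a read changed (H7 -6->-9) — executes, giving 9.
  F3: a read changed (E1 6->9; H7 -6->-9) — executes, giving 9.
  A10: a read changed (F3 6->9) — executes, giving -9.
  G1: a read changed (E1 6->9) — executes, giving 9.
  H4: a read changed (F3 6->9; E1 6->9) — executes, giving 0 — identical to its old value.
  C12: a read changed (G1 6->9) — executes, giving 0 — identical to its old value.
  D9: a read changed (A10 -6->-9) — executes, giving 9.
  A12: a read changed (D9 6->9) — executes, giving -9.
  D11: a read changed (A12 -6->-9; A12 -6->-9) — executes, giving -18.
  H6: a read changed (D11 -12->-18; D11 -12->-18) — executes, giving -36.
  E2: a read changed (H6 -24->-36) — executes, giving 36.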